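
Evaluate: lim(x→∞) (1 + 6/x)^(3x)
This is an exponential indeterminate form.

For exponential indeterminate forms, take the natural log:
  Let L = lim(x→∞) (1 + 6/x)^(3x)
  Then ln(L) = lim(x→∞) [exponent × ln(base)]
  Evaluate using L'Hôpital or standard limits, then exponentiate.
  L = e^(18)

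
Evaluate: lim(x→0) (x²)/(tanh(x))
This is a 0/0 indeterminate form.

Apply L'Hôpital's rule: differentiate numerator and denominator separately.
  f(x) = x^2   ⇒   f'(x) = 2·x
  g(x) = tanh(x)   ⇒   g'(x) = 1 - tanh(x)^2
  lim(x→0) f'(x)/g'(x) = lim(x→0) (2·x)/(1 - tanh(x)^2)
  = 0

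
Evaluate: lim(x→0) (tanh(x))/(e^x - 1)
This is a 0/0 indeterminate form.

Apply L'Hôpital's rule: differentiate numerator and denominator separately.
  f(x) = tanh(x)   ⇒   f'(x) = 1 - tanh(x)^2
  g(x) = e^(x) - 1   ⇒   g'(x) = e^(x)
  lim(x→0) f'(x)/g'(x) = lim(x→0) (1 - tanh(x)^2)/(e^(x))
  = 1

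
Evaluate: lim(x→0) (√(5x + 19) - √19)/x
This is a standard limit.

Factor or rationalize the expression:
  lim(x→0) (√(5x + 19) - √19)/x = 5·sqrt(19)/38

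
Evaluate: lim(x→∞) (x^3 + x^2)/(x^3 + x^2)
This is an ∞/∞ indeterminate form.

Apply L'Hôpital's rule: differentiate numerator and denominator separately.
  f(x) = x^3 + x^2   ⇒   f'(x) = 3·x^2 + 2·x
  g(x) = x^3 + x^2   ⇒   g'(x) = 3·x^2 + 2·x
  lim(x→∞) f'(x)/g'(x) = lim(x→∞) (3·x^2 + 2·x)/(3·x^2 + 2·x)
  = 1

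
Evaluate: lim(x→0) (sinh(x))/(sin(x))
This is a 0/0 indeterminate form.

Apply L'Hôpital's rule: differentiate numerator and denominator separately.
  f(x) = sinh(x)   ⇒   f'(x) = cosh(x)
  g(x) = sin(x)   ⇒   g'(x) = cos(x)
  lim(x→0) f'(x)/g'(x) = lim(x→0) (cosh(x))/(cos(x))
  = 1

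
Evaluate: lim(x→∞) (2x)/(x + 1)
This is an ∞/∞ indeterminate form.

Apply L'Hôpital's rule: differentiate numerator and denominator separately.
  f(x) = 2·x   ⇒   f'(x) = 2
  g(x) = x + 1   ⇒   g'(x) = 1
  lim(x→∞) f'(x)/g'(x) = lim(x→∞) (2)/(1)
  = 2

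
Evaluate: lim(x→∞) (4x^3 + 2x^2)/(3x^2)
This is an ∞/∞ indeterminate form.

Apply L'Hôpital's rule: differentiate numerator and denominator separately.
  f(x) = 4·x^3 + 2·x^2   ⇒   f'(x) = 12·x^2 + 4·x
  g(x) = 3·x^2   ⇒   g'(x) = 6·x
  lim(x→∞) f'(x)/g'(x) = lim(x→∞) (12·x^2 + 4·x)/(6·x)
  = ∞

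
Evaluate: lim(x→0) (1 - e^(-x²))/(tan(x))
This is a 0/0 indeterminate form.

Apply L'Hôpital's rule: differentiate numerator and denominator separately.
  f(x) = 1 - e^(-x^2)   ⇒   f'(x) = 2·x·e^(-x^2)
  g(x) = tan(x)   ⇒   g'(x) = tan(x)^2 + 1
  lim(x→0) f'(x)/g'(x) = lim(x→0) (2·x·e^(-x^2))/(tan(x)^2 + 1)
  = 0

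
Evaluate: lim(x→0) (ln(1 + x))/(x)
This is a 0/0 indeterminate form.

Apply L'Hôpital's rule: differentiate numerator and denominator separately.
  f(x) = ln(x + 1)   ⇒   f'(x) = 1/(x + 1)
  g(x) = x   ⇒   g'(x) = 1
  lim(x→0) f'(x)/g'(x) = lim(x→0) (1/(x + 1))/(1)
  = 1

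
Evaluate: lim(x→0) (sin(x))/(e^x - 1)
This is a 0/0 indeterminate form.

Apply L'Hôpital's rule: differentiate numerator and denominator separately.
  f(x) = sin(x)   ⇒   f'(x) = cos(x)
  g(x) = e^(x) - 1   ⇒   g'(x) = e^(x)
  lim(x→0) f'(x)/g'(x) = lim(x→0) (cos(x))/(e^(x))
  = 1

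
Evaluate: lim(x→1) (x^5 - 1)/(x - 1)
This is a standard limit.

Factor or rationalize the expression:
  lim(x→1) (x^5 - 1)/(x - 1) = 5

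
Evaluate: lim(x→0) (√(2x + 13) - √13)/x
This is a standard limit.

Factor or rationalize the expression:
  lim(x→0) (√(2x + 13) - √13)/x = sqrt(13)/13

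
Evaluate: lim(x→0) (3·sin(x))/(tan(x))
This is a 0/0 indeterminate form.

Apply L'Hôpital's rule: differentiate numerator and denominator separately.
  f(x) = 3·sin(x)   ⇒   f'(x) = 3·cos(x)
  g(x) = tan(x)   ⇒   g'(x) = tan(x)^2 + 1
  lim(x→0) f'(x)/g'(x) = lim(x→0) (3·cos(x))/(tan(x)^2 + 1)
  = 3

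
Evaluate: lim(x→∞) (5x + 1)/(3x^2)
This is an ∞/∞ indeterminate form.

Apply L'Hôpital's rule: differentiate numerator and denominator separately.
  f(x) = 5·x + 1   ⇒   f'(x) = 5
  g(x) = 3·x^2   ⇒   g'(x) = 6·x
  lim(x→∞) f'(x)/g'(x) = lim(x→∞) (5)/(6·x)
  = 0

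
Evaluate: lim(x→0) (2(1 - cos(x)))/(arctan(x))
This is a 0/0 indeterminate form.

Apply L'Hôpital's rule: differentiate numerator and denominator separately.
  f(x) = 2 - 2·cos(x)   ⇒   f'(x) = 2·sin(x)
  g(x) = atan(x)   ⇒   g'(x) = 1/(x^2 + 1)
  lim(x→0) f'(x)/g'(x) = lim(x→0) (2·sin(x))/(1/(x^2 + 1))
  = 0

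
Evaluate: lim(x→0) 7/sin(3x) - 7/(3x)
This is an ∞-∞ indeterminate form.

Combine fractions or rationalize to convert ∞-∞ to 0/0 form:
  lim(x→0) 7/sin(3x) - 7/(3x) = 0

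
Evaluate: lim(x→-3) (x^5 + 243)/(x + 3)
This is a standard limit.

Factor or rationalize the expression:
  lim(x→-3) (x^5 + 243)/(x + 3) = 405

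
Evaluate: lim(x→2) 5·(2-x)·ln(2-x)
This is a 0·∞ indeterminate form.

Rewrite 0·∞ as a quotient (0/0 or ∞/∞ form), then apply L'Hôpital's rule:
  lim(x→2) 5·(2-x)·ln(2-x) = 0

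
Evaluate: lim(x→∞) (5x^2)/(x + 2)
This is an ∞/∞ indeterminate form.

Apply L'Hôpital's rule: differentiate numerator and denominator separately.
  f(x) = 5·x^2   ⇒   f'(x) = 10·x
  g(x) = x + 2   ⇒   g'(x) = 1
  lim(x→∞) f'(x)/g'(x) = lim(x→∞) (10·x)/(1)
  = ∞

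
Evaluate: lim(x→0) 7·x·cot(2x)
This is a 0·∞ indeterminate form.

Rewrite 0·∞ as a quotient (0/0 or ∞/∞ form), then apply L'Hôpital's rule:
  lim(x→0) 7·x·cot(2x) = 7/2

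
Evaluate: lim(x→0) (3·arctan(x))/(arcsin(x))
This is a 0/0 indeterminate form.

Apply L'Hôpital's rule: differentiate numerator and denominator separately.
  f(x) = 3·atan(x)   ⇒   f'(x) = 3/(x^2 + 1)
  g(x) = asin(x)   ⇒   g'(x) = 1/sqrt(1 - x^2)
  lim(x→0) f'(x)/g'(x) = lim(x→0) (3/(x^2 + 1))/(1/sqrt(1 - x^2))
  = 3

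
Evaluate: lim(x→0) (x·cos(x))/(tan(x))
This is a 0/0 indeterminate form.

Apply L'Hôpital's rule: differentiate numerator and denominator separately.
  f(x) = x·cos(x)   ⇒   f'(x) = -x·sin(x) + cos(x)
  g(x) = tan(x)   ⇒   g'(x) = tan(x)^2 + 1
  lim(x→0) f'(x)/g'(x) = lim(x→0) (-x·sin(x) + cos(x))/(tan(x)^2 + 1)
  = 1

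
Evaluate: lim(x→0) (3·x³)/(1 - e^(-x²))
This is a 0/0 indeterminate form.

Apply L'Hôpital's rule: differentiate numerator and denominator separately.
  f(x) = 3·x^3   ⇒   f'(x) = 9·x^2
  g(x) = 1 - e^(-x^2)   ⇒   g'(x) = 2·x·e^(-x^2)
  lim(x→0) f'(x)/g'(x) = lim(x→0) (9·x^2)/(2·x·e^(-x^2))
  = 0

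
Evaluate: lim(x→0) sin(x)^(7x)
This is an exponential indeterminate form.

For exponential indeterminate forms, take the natural log:
  Let L = lim(x→0) sin(x)^(7x)
  Then ln(L) = lim(x→0) [exponent × ln(base)]
  Evaluate using L'Hôpital or standard limits, then exponentiate.
  L = 1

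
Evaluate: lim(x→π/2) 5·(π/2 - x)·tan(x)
This is a 0·∞ indeterminate form.

Rewrite 0·∞ as a quotient (0/0 or ∞/∞ form), then apply L'Hôpital's rule:
  lim(x→π/2) 5·(π/2 - x)·tan(x) = 5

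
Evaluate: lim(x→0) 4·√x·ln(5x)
This is a 0·∞ indeterminate form.

Rewrite 0·∞ as a quotient (0/0 or ∞/∞ form), then apply L'Hôpital's rule:
  lim(x→0) 4·√x·ln(5x) = 0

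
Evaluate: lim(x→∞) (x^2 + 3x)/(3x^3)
This is an ∞/∞ indeterminate form.

Apply L'Hôpital's rule: differentiate numerator and denominator separately.
  f(x) = x^2 + 3·x   ⇒   f'(x) = 2·x + 3
  g(x) = 3·x^3   ⇒   g'(x) = 9·x^2
  lim(x→∞) f'(x)/g'(x) = lim(x→∞) (2·x + 3)/(9·x^2)
  = 0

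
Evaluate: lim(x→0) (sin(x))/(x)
This is a 0/0 indeterminate form.

Apply L'Hôpital's rule: differentiate numerator and denominator separately.
  f(x) = sin(x)   ⇒   f'(x) = cos(x)
  g(x) = x   ⇒   g'(x) = 1
  lim(x→0) f'(x)/g'(x) = lim(x→0) (cos(x))/(1)
  = 1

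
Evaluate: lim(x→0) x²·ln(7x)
This is a 0·∞ indeterminate form.

Rewrite 0·∞ as a quotient (0/0 or ∞/∞ form), then apply L'Hôpital's rule:
  lim(x→0) x²·ln(7x) = 0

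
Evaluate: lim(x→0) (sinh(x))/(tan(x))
This is a 0/0 indeterminate form.

Apply L'Hôpital's rule: differentiate numerator and denominator separately.
  f(x) = sinh(x)   ⇒   f'(x) = cosh(x)
  g(x) = tan(x)   ⇒   g'(x) = tan(x)^2 + 1
  lim(x→0) f'(x)/g'(x) = lim(x→0) (cosh(x))/(tan(x)^2 + 1)
  = 1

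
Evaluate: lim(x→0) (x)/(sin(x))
This is a 0/0 indeterminate form.

Apply L'Hôpital's rule: differentiate numerator and denominator separately.
  f(x) = x   ⇒   f'(x) = 1
  g(x) = sin(x)   ⇒   g'(x) = cos(x)
  lim(x→0) f'(x)/g'(x) = lim(x→0) (1)/(cos(x))
  = 1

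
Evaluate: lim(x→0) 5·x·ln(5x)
This is a 0·∞ indeterminate form.

Rewrite 0·∞ as a quotient (0/0 or ∞/∞ form), then apply L'Hôpital's rule:
  lim(x→0) 5·x·ln(5x) = 0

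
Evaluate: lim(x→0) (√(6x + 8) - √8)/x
This is a standard limit.

Factor or rationalize the expression:
  lim(x→0) (√(6x + 8) - √8)/x = 3·sqrt(2)/4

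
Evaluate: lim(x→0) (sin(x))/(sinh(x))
This is a 0/0 indeterminate form.

Apply L'Hôpital's rule: differentiate numerator and denominator separately.
  f(x) = sin(x)   ⇒   f'(x) = cos(x)
  g(x) = sinh(x)   ⇒   g'(x) = cosh(x)
  lim(x→0) f'(x)/g'(x) = lim(x→0) (cos(x))/(cosh(x))
  = 1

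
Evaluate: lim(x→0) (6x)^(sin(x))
This is an exponential indeterminate form.

For exponential indeterminate forms, take the natural log:
  Let L = lim(x→0) (6x)^(sin(x))
  Then ln(L) = lim(x→0) [exponent × ln(base)]
  Evaluate using L'Hôpital or standard limits, then exponentiate.
  L = 1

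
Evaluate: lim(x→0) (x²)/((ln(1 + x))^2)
This is a 0/0 indeterminate form.

Apply L'Hôpital's rule: differentiate numerator and denominator separately.
  f(x) = x^2   ⇒   f'(x) = 2·x
  g(x) = ln(x + 1)^2   ⇒   g'(x) = 2·ln(x + 1)/(x + 1)
  lim(x→0) f'(x)/g'(x) = lim(x→0) (2·x)/(2·ln(x + 1)/(x + 1))
  = 1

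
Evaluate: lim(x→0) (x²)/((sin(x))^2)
This is a 0/0 indeterminate form.

Apply L'Hôpital's rule: differentiate numerator and denominator separately.
  f(x) = x^2   ⇒   f'(x) = 2·x
  g(x) = sin(x)^2   ⇒   g'(x) = 2·sin(x)·cos(x)
  lim(x→0) f'(x)/g'(x) = lim(x→0) (2·x)/(2·sin(x)·cos(x))
  = 1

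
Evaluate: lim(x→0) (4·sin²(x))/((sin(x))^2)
This is a 0/0 indeterminate form.

Apply L'Hôpital's rule: differentiate numerator and denominator separately.
  f(x) = 4·sin(x)^2   ⇒   f'(x) = 8·sin(x)·cos(x)
  g(x) = sin(x)^2   ⇒   g'(x) = 2·sin(x)·cos(x)
  lim(x→0) f'(x)/g'(x) = lim(x→0) (8·sin(x)·cos(x))/(2·sin(x)·cos(x))
  = 4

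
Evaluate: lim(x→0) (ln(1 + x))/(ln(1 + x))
This is a 0/0 indeterminate form.

Apply L'Hôpital's rule: differentiate numerator and denominator separately.
  f(x) = ln(x + 1)   ⇒   f'(x) = 1/(x + 1)
  g(x) = ln(x + 1)   ⇒   g'(x) = 1/(x + 1)
  lim(x→0) f'(x)/g'(x) = lim(x→0) (1/(x + 1))/(1/(x + 1))
  = 1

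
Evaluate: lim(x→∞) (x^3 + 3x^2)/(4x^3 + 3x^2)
This is an ∞/∞ indeterminate form.

Apply L'Hôpital's rule: differentiate numerator and denominator separately.
  f(x) = x^3 + 3·x^2   ⇒   f'(x) = 3·x^2 + 6·x
  g(x) = 4·x^3 + 3·x^2   ⇒   g'(x) = 12·x^2 + 6·x
  lim(x→∞) f'(x)/g'(x) = lim(x→∞) (3·x^2 + 6·x)/(12·x^2 + 6·x)
  = 1/4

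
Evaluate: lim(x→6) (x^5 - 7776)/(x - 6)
This is a standard limit.

Factor or rationalize the expression:
  lim(x→6) (x^5 - 7776)/(x - 6) = 6480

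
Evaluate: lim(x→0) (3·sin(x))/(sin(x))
This is a 0/0 indeterminate form.

Apply L'Hôpital's rule: differentiate numerator and denominator separately.
  f(x) = 3·sin(x)   ⇒   f'(x) = 3·cos(x)
  g(x) = sin(x)   ⇒   g'(x) = cos(x)
  lim(x→0) f'(x)/g'(x) = lim(x→0) (3·cos(x))/(cos(x))
  = 3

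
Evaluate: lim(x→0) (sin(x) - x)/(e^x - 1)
This is a 0/0 indeterminate form.

Apply L'Hôpital's rule: differentiate numerator and denominator separately.
  f(x) = -x + sin(x)   ⇒   f'(x) = cos(x) - 1
  g(x) = e^(x) - 1   ⇒   g'(x) = e^(x)
  lim(x→0) f'(x)/g'(x) = lim(x→0) (cos(x) - 1)/(e^(x))
  = 0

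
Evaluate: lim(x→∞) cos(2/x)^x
This is an exponential indeterminate form.

For exponential indeterminate forms, take the natural log:
  Let L = lim(x→∞) cos(2/x)^x
  Then ln(L) = lim(x→∞) [exponent × ln(base)]
  Evaluate using L'Hôpital or standard limits, then exponentiate.
  L = 1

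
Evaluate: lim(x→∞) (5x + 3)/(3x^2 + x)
This is an ∞/∞ indeterminate form.

Apply L'Hôpital's rule: differentiate numerator and denominator separately.
  f(x) = 5·x + 3   ⇒   f'(x) = 5
  g(x) = 3·x^2 + x   ⇒   g'(x) = 6·x + 1
  lim(x→∞) f'(x)/g'(x) = lim(x→∞) (5)/(6·x + 1)
  = 0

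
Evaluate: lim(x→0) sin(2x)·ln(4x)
This is a 0·∞ indeterminate form.

Rewrite 0·∞ as a quotient (0/0 or ∞/∞ form), then apply L'Hôpital's rule:
  lim(x→0) sin(2x)·ln(4x) = 0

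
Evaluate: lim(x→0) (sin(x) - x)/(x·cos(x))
This is a 0/0 indeterminate form.

Apply L'Hôpital's rule: differentiate numerator and denominator separately.
  f(x) = -x + sin(x)   ⇒   f'(x) = cos(x) - 1
  g(x) = x·cos(x)   ⇒   g'(x) = -x·sin(x) + cos(x)
  lim(x→0) f'(x)/g'(x) = lim(x→0) (cos(x) - 1)/(-x·sin(x) + cos(x))
  = 0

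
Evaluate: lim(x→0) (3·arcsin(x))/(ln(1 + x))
This is a 0/0 indeterminate form.

Apply L'Hôpital's rule: differentiate numerator and denominator separately.
  f(x) = 3·asin(x)   ⇒   f'(x) = 3/sqrt(1 - x^2)
  g(x) = ln(x + 1)   ⇒   g'(x) = 1/(x + 1)
  lim(x→0) f'(x)/g'(x) = lim(x→0) (3/sqrt(1 - x^2))/(1/(x + 1))
  = 3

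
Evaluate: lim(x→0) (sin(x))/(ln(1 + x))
This is a 0/0 indeterminate form.

Apply L'Hôpital's rule: differentiate numerator and denominator separately.
  f(x) = sin(x)   ⇒   f'(x) = cos(x)
  g(x) = ln(x + 1)   ⇒   g'(x) = 1/(x + 1)
  lim(x→0) f'(x)/g'(x) = lim(x→0) (cos(x))/(1/(x + 1))
  = 1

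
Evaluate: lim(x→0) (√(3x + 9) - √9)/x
This is a standard limit.

Factor or rationalize the expression:
  lim(x→0) (√(3x + 9) - √9)/x = 1/2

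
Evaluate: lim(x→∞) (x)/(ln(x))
This is an ∞/∞ indeterminate form.

Apply L'Hôpital's rule: differentiate numerator and denominator separately.
  f(x) = x   ⇒   f'(x) = 1
  g(x) = ln(x)   ⇒   g'(x) = 1/x
  lim(x→∞) f'(x)/g'(x) = lim(x→∞) (1)/(1/x)
  = ∞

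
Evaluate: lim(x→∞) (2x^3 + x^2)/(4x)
This is an ∞/∞ indeterminate form.

Apply L'Hôpital's rule: differentiate numerator and denominator separately.
  f(x) = 2·x^3 + x^2   ⇒   f'(x) = 6·x^2 + 2·x
  g(x) = 4·x   ⇒   g'(x) = 4
  lim(x→∞) f'(x)/g'(x) = lim(x→∞) (6·x^2 + 2·x)/(4)
  = ∞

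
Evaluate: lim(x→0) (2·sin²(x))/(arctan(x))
This is a 0/0 indeterminate form.

Apply L'Hôpital's rule: differentiate numerator and denominator separately.
  f(x) = 2·sin(x)^2   ⇒   f'(x) = 4·sin(x)·cos(x)
  g(x) = atan(x)   ⇒   g'(x) = 1/(x^2 + 1)
  lim(x→0) f'(x)/g'(x) = lim(x→0) (4·sin(x)·cos(x))/(1/(x^2 + 1))
  = 0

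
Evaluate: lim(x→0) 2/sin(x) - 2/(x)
This is an ∞-∞ indeterminate form.

Combine fractions or rationalize to convert ∞-∞ to 0/0 form:
  lim(x→0) 2/sin(x) - 2/(x) = 0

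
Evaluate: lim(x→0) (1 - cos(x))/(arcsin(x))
This is a 0/0 indeterminate form.

Apply L'Hôpital's rule: differentiate numerator and denominator separately.
  f(x) = 1 - cos(x)   ⇒   f'(x) = sin(x)
  g(x) = asin(x)   ⇒   g'(x) = 1/sqrt(1 - x^2)
  lim(x→0) f'(x)/g'(x) = lim(x→0) (sin(x))/(1/sqrt(1 - x^2))
  = 0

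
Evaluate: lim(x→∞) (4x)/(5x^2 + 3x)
This is an ∞/∞ indeterminate form.

Apply L'Hôpital's rule: differentiate numerator and denominator separately.
  f(x) = 4·x   ⇒   f'(x) = 4
  g(x) = 5·x^2 + 3·x   ⇒   g'(x) = 10·x + 3
  lim(x→∞) f'(x)/g'(x) = lim(x→∞) (4)/(10·x + 3)
  = 0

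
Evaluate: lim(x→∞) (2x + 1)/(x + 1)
This is an ∞/∞ indeterminate form.

Apply L'Hôpital's rule: differentiate numerator and denominator separately.
  f(x) = 2·x + 1   ⇒   f'(x) = 2
  g(x) = x + 1   ⇒   g'(x) = 1
  lim(x→∞) f'(x)/g'(x) = lim(x→∞) (2)/(1)
  = 2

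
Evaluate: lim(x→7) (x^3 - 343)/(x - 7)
This is a standard limit.

Factor or rationalize the expression:
  lim(x→7) (x^3 - 343)/(x - 7) = 147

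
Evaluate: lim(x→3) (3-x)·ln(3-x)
This is a 0·∞ indeterminate form.

Rewrite 0·∞ as a quotient (0/0 or ∞/∞ form), then apply L'Hôpital's rule:
  lim(x→3) (3-x)·ln(3-x) = 0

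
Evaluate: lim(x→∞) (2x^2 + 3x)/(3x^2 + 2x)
This is an ∞/∞ indeterminate form.

Apply L'Hôpital's rule: differentiate numerator and denominator separately.
  f(x) = 2·x^2 + 3·x   ⇒   f'(x) = 4·x + 3
  g(x) = 3·x^2 + 2·x   ⇒   g'(x) = 6·x + 2
  lim(x→∞) f'(x)/g'(x) = lim(x→∞) (4·x + 3)/(6·x + 2)
  = 2/3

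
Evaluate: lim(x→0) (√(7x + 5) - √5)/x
This is a standard limit.

Factor or rationalize the expression:
  lim(x→0) (√(7x + 5) - √5)/x = 7·sqrt(5)/10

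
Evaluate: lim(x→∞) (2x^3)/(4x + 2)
This is an ∞/∞ indeterminate form.

Apply L'Hôpital's rule: differentiate numerator and denominator separately.
  f(x) = 2·x^3   ⇒   f'(x) = 6·x^2
  g(x) = 4·x + 2   ⇒   g'(x) = 4
  lim(x→∞) f'(x)/g'(x) = lim(x→∞) (6·x^2)/(4)
  = ∞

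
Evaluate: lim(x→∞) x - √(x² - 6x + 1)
This is an ∞-∞ indeterminate form.

Combine fractions or rationalize to convert ∞-∞ to 0/0 form:
  lim(x→∞) x - √(x² - 6x + 1) = 3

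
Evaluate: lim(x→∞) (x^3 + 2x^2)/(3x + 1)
This is an ∞/∞ indeterminate form.

Apply L'Hôpital's rule: differentiate numerator and denominator separately.
  f(x) = x^3 + 2·x^2   ⇒   f'(x) = 3·x^2 + 4·x
  g(x) = 3·x + 1   ⇒   g'(x) = 3
  lim(x→∞) f'(x)/g'(x) = lim(x→∞) (3·x^2 + 4·x)/(3)
  = ∞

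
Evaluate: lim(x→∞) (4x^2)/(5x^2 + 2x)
This is an ∞/∞ indeterminate form.

Apply L'Hôpital's rule: differentiate numerator and denominator separately.
  f(x) = 4·x^2   ⇒   f'(x) = 8·x
  g(x) = 5·x^2 + 2·x   ⇒   g'(x) = 10·x + 2
  lim(x→∞) f'(x)/g'(x) = lim(x→∞) (8·x)/(10·x + 2)
  = 4/5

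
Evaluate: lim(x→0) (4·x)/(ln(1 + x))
This is a 0/0 indeterminate form.

Apply L'Hôpital's rule: differentiate numerator and denominator separately.
  f(x) = 4·x   ⇒   f'(x) = 4
  g(x) = ln(x + 1)   ⇒   g'(x) = 1/(x + 1)
  lim(x→0) f'(x)/g'(x) = lim(x→0) (4)/(1/(x + 1))
  = 4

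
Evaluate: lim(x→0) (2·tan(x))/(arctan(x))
This is a 0/0 indeterminate form.

Apply L'Hôpital's rule: differentiate numerator and denominator separately.
  f(x) = 2·tan(x)   ⇒   f'(x) = 2·tan(x)^2 + 2
  g(x) = atan(x)   ⇒   g'(x) = 1/(x^2 + 1)
  lim(x→0) f'(x)/g'(x) = lim(x→0) (2·tan(x)^2 + 2)/(1/(x^2 + 1))
  = 2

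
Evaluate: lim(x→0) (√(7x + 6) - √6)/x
This is a standard limit.

Factor or rationalize the expression:
  lim(x→0) (√(7x + 6) - √6)/x = 7·sqrt(6)/12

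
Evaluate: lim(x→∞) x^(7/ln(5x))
This is an exponential indeterminate form.

For exponential indeterminate forms, take the natural log:
  Let L = lim(x→∞) x^(7/ln(5x))
  Then ln(L) = lim(x→∞) [exponent × ln(base)]
  Evaluate using L'Hôpital or standard limits, then exponentiate.
  L = e^(7)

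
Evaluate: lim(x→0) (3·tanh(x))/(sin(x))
This is a 0/0 indeterminate form.

Apply L'Hôpital's rule: differentiate numerator and denominator separately.
  f(x) = 3·tanh(x)   ⇒   f'(x) = 3 - 3·tanh(x)^2
  g(x) = sin(x)   ⇒   g'(x) = cos(x)
  lim(x→0) f'(x)/g'(x) = lim(x→0) (3 - 3·tanh(x)^2)/(cos(x))
  = 3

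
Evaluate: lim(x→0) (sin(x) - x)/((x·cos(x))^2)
This is a 0/0 indeterminate form.

Apply L'Hôpital's rule: differentiate numerator and denominator separately.
  f(x) = -x + sin(x)   ⇒   f'(x) = cos(x) - 1
  g(x) = x^2·cos(x)^2   ⇒   g'(x) = -2·x^2·sin(x)·cos(x) + 2·x·cos(x)^2
  lim(x→0) f'(x)/g'(x) = lim(x→0) (cos(x) - 1)/(-2·x^2·sin(x)·cos(x) + 2·x·cos(x)^2)
  = 0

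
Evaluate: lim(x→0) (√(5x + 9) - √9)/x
This is a standard limit.

Factor or rationalize the expression:
  lim(x→0) (√(5x + 9) - √9)/x = 5/6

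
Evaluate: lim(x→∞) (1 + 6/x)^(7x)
This is an exponential indeterminate form.

For exponential indeterminate forms, take the natural log:
  Let L = lim(x→∞) (1 + 6/x)^(7x)
  Then ln(L) = lim(x→∞) [exponent × ln(base)]
  Evaluate using L'Hôpital or standard limits, then exponentiate.
  L = e^(42)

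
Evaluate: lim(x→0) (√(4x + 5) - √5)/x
This is a standard limit.

Factor or rationalize the expression:
  lim(x→0) (√(4x + 5) - √5)/x = 2·sqrt(5)/5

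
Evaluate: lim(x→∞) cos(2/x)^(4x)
This is an exponential indeterminate form.

For exponential indeterminate forms, take the natural log:
  Let L = lim(x→∞) cos(2/x)^(4x)
  Then ln(L) = lim(x→∞) [exponent × ln(base)]
  Evaluate using L'Hôpital or standard limits, then exponentiate.
  L = 1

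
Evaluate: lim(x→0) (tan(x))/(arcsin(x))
This is a 0/0 indeterminate form.

Apply L'Hôpital's rule: differentiate numerator and denominator separately.
  f(x) = tan(x)   ⇒   f'(x) = tan(x)^2 + 1
  g(x) = asin(x)   ⇒   g'(x) = 1/sqrt(1 - x^2)
  lim(x→0) f'(x)/g'(x) = lim(x→0) (tan(x)^2 + 1)/(1/sqrt(1 - x^2))
  = 1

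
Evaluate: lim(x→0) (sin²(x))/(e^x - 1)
This is a 0/0 indeterminate form.

Apply L'Hôpital's rule: differentiate numerator and denominator separately.
  f(x) = sin(x)^2   ⇒   f'(x) = 2·sin(x)·cos(x)
  g(x) = e^(x) - 1   ⇒   g'(x) = e^(x)
  lim(x→0) f'(x)/g'(x) = lim(x→0) (2·sin(x)·cos(x))/(e^(x))
  = 0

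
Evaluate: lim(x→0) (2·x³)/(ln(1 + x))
This is a 0/0 indeterminate form.

Apply L'Hôpital's rule: differentiate numerator and denominator separately.
  f(x) = 2·x^3   ⇒   f'(x) = 6·x^2
  g(x) = ln(x + 1)   ⇒   g'(x) = 1/(x + 1)
  lim(x→0) f'(x)/g'(x) = lim(x→0) (6·x^2)/(1/(x + 1))
  = 0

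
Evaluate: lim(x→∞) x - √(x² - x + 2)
This is an ∞-∞ indeterminate form.

Combine fractions or rationalize to convert ∞-∞ to 0/0 form:
  lim(x→∞) x - √(x² - x + 2) = 1/2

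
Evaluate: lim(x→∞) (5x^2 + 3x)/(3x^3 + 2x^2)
This is an ∞/∞ indeterminate form.

Apply L'Hôpital's rule: differentiate numerator and denominator separately.
  f(x) = 5·x^2 + 3·x   ⇒   f'(x) = 10·x + 3
  g(x) = 3·x^3 + 2·x^2   ⇒   g'(x) = 9·x^2 + 4·x
  lim(x→∞) f'(x)/g'(x) = lim(x→∞) (10·x + 3)/(9·x^2 + 4·x)
  = 0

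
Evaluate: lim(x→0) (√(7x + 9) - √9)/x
This is a standard limit.

Factor or rationalize the expression:
  lim(x→0) (√(7x + 9) - √9)/x = 7/6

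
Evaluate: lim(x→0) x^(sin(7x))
This is an exponential indeterminate form.

For exponential indeterminate forms, take the natural log:
  Let L = lim(x→0) x^(sin(7x))
  Then ln(L) = lim(x→0) [exponent × ln(base)]
  Evaluate using L'Hôpital or standard limits, then exponentiate.
  L = 1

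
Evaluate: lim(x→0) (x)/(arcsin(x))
This is a 0/0 indeterminate form.

Apply L'Hôpital's rule: differentiate numerator and denominator separately.
  f(x) = x   ⇒   f'(x) = 1
  g(x) = asin(x)   ⇒   g'(x) = 1/sqrt(1 - x^2)
  lim(x→0) f'(x)/g'(x) = lim(x→0) (1)/(1/sqrt(1 - x^2))
  = 1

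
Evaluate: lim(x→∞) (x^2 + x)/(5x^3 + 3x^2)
This is an ∞/∞ indeterminate form.

Apply L'Hôpital's rule: differentiate numerator and denominator separately.
  f(x) = x^2 + x   ⇒   f'(x) = 2·x + 1
  g(x) = 5·x^3 + 3·x^2   ⇒   g'(x) = 15·x^2 + 6·x
  lim(x→∞) f'(x)/g'(x) = lim(x→∞) (2·x + 1)/(15·x^2 + 6·x)
  = 0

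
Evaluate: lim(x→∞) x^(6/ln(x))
This is an exponential indeterminate form.

For exponential indeterminate forms, take the natural log:
  Let L = lim(x→∞) x^(6/ln(x))
  Then ln(L) = lim(x→∞) [exponent × ln(base)]
  Evaluate using L'Hôpital or standard limits, then exponentiate.
  L = e^(6)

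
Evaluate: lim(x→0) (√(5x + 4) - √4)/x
This is a standard limit.

Factor or rationalize the expression:
  lim(x→0) (√(5x + 4) - √4)/x = 5/4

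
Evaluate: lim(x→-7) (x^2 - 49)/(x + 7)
This is a standard limit.

Factor or rationalize the expression:
  lim(x→-7) (x^2 - 49)/(x + 7) = -14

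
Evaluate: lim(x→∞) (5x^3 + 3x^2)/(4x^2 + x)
This is an ∞/∞ indeterminate form.

Apply L'Hôpital's rule: differentiate numerator and denominator separately.
  f(x) = 5·x^3 + 3·x^2   ⇒   f'(x) = 15·x^2 + 6·x
  g(x) = 4·x^2 + x   ⇒   g'(x) = 8·x + 1
  lim(x→∞) f'(x)/g'(x) = lim(x→∞) (15·x^2 + 6·x)/(8·x + 1)
  = ∞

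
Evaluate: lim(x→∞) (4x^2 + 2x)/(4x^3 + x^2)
This is an ∞/∞ indeterminate form.

Apply L'Hôpital's rule: differentiate numerator and denominator separately.
  f(x) = 4·x^2 + 2·x   ⇒   f'(x) = 8·x + 2
  g(x) = 4·x^3 + x^2   ⇒   g'(x) = 12·x^2 + 2·x
  lim(x→∞) f'(x)/g'(x) = lim(x→∞) (8·x + 2)/(12·x^2 + 2·x)
  = 0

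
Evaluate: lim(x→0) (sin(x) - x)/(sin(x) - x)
This is a 0/0 indeterminate form.

Apply L'Hôpital's rule: differentiate numerator and denominator separately.
  f(x) = -x + sin(x)   ⇒   f'(x) = cos(x) - 1
  g(x) = -x + sin(x)   ⇒   g'(x) = cos(x) - 1
  lim(x→0) f'(x)/g'(x) = lim(x→0) (cos(x) - 1)/(cos(x) - 1)
  = 1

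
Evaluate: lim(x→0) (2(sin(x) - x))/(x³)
This is a 0/0 indeterminate form.

Apply L'Hôpital's rule: differentiate numerator and denominator separately.
  f(x) = -2·x + 2·sin(x)   ⇒   f'(x) = 2·cos(x) - 2
  g(x) = x^3   ⇒   g'(x) = 3·x^2
  lim(x→0) f'(x)/g'(x) = lim(x→0) (2·cos(x) - 2)/(3·x^2)
  = -1/3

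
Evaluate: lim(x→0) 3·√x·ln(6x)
This is a 0·∞ indeterminate form.

Rewrite 0·∞ as a quotient (0/0 or ∞/∞ form), then apply L'Hôpital's rule:
  lim(x→0) 3·√x·ln(6x) = 0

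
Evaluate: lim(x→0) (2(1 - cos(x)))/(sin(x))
This is a 0/0 indeterminate form.

Apply L'Hôpital's rule: differentiate numerator and denominator separately.
  f(x) = 2 - 2·cos(x)   ⇒   f'(x) = 2·sin(x)
  g(x) = sin(x)   ⇒   g'(x) = cos(x)
  lim(x→0) f'(x)/g'(x) = lim(x→0) (2·sin(x))/(cos(x))
  = 0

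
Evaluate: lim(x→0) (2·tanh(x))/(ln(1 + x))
This is a 0/0 indeterminate form.

Apply L'Hôpital's rule: differentiate numerator and denominator separately.
  f(x) = 2·tanh(x)   ⇒   f'(x) = 2 - 2·tanh(x)^2
  g(x) = ln(x + 1)   ⇒   g'(x) = 1/(x + 1)
  lim(x→0) f'(x)/g'(x) = lim(x→0) (2 - 2·tanh(x)^2)/(1/(x + 1))
  = 2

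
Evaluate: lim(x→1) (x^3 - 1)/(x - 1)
This is a standard limit.

Factor or rationalize the expression:
  lim(x→1) (x^3 - 1)/(x - 1) = 3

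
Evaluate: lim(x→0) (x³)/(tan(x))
This is a 0/0 indeterminate form.

Apply L'Hôpital's rule: differentiate numerator and denominator separately.
  f(x) = x^3   ⇒   f'(x) = 3·x^2
  g(x) = tan(x)   ⇒   g'(x) = tan(x)^2 + 1
  lim(x→0) f'(x)/g'(x) = lim(x→0) (3·x^2)/(tan(x)^2 + 1)
  = 0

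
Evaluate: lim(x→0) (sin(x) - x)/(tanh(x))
This is a 0/0 indeterminate form.

Apply L'Hôpital's rule: differentiate numerator and denominator separately.
  f(x) = -x + sin(x)   ⇒   f'(x) = cos(x) - 1
  g(x) = tanh(x)   ⇒   g'(x) = 1 - tanh(x)^2
  lim(x→0) f'(x)/g'(x) = lim(x→0) (cos(x) - 1)/(1 - tanh(x)^2)
  = 0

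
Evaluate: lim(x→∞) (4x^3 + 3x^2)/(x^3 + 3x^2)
This is an ∞/∞ indeterminate form.

Apply L'Hôpital's rule: differentiate numerator and denominator separately.
  f(x) = 4·x^3 + 3·x^2   ⇒   f'(x) = 12·x^2 + 6·x
  g(x) = x^3 + 3·x^2   ⇒   g'(x) = 3·x^2 + 6·x
  lim(x→∞) f'(x)/g'(x) = lim(x→∞) (12·x^2 + 6·x)/(3·x^2 + 6·x)
  = 4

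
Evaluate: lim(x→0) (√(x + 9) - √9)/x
This is a standard limit.

Factor or rationalize the expression:
  lim(x→0) (√(x + 9) - √9)/x = 1/6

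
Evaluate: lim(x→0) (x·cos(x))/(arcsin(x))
This is a 0/0 indeterminate form.

Apply L'Hôpital's rule: differentiate numerator and denominator separately.
  f(x) = x·cos(x)   ⇒   f'(x) = -x·sin(x) + cos(x)
  g(x) = asin(x)   ⇒   g'(x) = 1/sqrt(1 - x^2)
  lim(x→0) f'(x)/g'(x) = lim(x→0) (-x·sin(x) + cos(x))/(1/sqrt(1 - x^2))
  = 1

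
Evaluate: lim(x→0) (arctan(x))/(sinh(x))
This is a 0/0 indeterminate form.

Apply L'Hôpital's rule: differentiate numerator and denominator separately.
  f(x) = atan(x)   ⇒   f'(x) = 1/(x^2 + 1)
  g(x) = sinh(x)   ⇒   g'(x) = cosh(x)
  lim(x→0) f'(x)/g'(x) = lim(x→0) (1/(x^2 + 1))/(cosh(x))
  = 1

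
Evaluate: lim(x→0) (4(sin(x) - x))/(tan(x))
This is a 0/0 indeterminate form.

Apply L'Hôpital's rule: differentiate numerator and denominator separately.
  f(x) = -4·x + 4·sin(x)   ⇒   f'(x) = 4·cos(x) - 4
  g(x) = tan(x)   ⇒   g'(x) = tan(x)^2 + 1
  lim(x→0) f'(x)/g'(x) = lim(x→0) (4·cos(x) - 4)/(tan(x)^2 + 1)
  = 0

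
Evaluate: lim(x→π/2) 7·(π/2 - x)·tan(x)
This is a 0·∞ indeterminate form.

Rewrite 0·∞ as a quotient (0/0 or ∞/∞ form), then apply L'Hôpital's rule:
  lim(x→π/2) 7·(π/2 - x)·tan(x) = 7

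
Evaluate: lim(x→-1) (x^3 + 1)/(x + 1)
This is a standard limit.

Factor or rationalize the expression:
  lim(x→-1) (x^3 + 1)/(x + 1) = 3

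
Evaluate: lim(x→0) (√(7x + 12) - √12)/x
This is a standard limit.

Factor or rationalize the expression:
  lim(x→0) (√(7x + 12) - √12)/x = 7·sqrt(3)/12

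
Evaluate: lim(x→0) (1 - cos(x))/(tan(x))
This is a 0/0 indeterminate form.

Apply L'Hôpital's rule: differentiate numerator and denominator separately.
  f(x) = 1 - cos(x)   ⇒   f'(x) = sin(x)
  g(x) = tan(x)   ⇒   g'(x) = tan(x)^2 + 1
  lim(x→0) f'(x)/g'(x) = lim(x→0) (sin(x))/(tan(x)^2 + 1)
  = 0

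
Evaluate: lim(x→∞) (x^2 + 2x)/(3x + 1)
This is an ∞/∞ indeterminate form.

Apply L'Hôpital's rule: differentiate numerator and denominator separately.
  f(x) = x^2 + 2·x   ⇒   f'(x) = 2·x + 2
  g(x) = 3·x + 1   ⇒   g'(x) = 3
  lim(x→∞) f'(x)/g'(x) = lim(x→∞) (2·x + 2)/(3)
  = ∞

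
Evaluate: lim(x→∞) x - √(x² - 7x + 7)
This is an ∞-∞ indeterminate form.

Combine fractions or rationalize to convert ∞-∞ to 0/0 form:
  lim(x→∞) x - √(x² - 7x + 7) = 7/2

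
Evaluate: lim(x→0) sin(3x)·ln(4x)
This is a 0·∞ indeterminate form.

Rewrite 0·∞ as a quotient (0/0 or ∞/∞ form), then apply L'Hôpital's rule:
  lim(x→0) sin(3x)·ln(4x) = 0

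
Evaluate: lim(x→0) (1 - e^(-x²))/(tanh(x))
This is a 0/0 indeterminate form.

Apply L'Hôpital's rule: differentiate numerator and denominator separately.
  f(x) = 1 - e^(-x^2)   ⇒   f'(x) = 2·x·e^(-x^2)
  g(x) = tanh(x)   ⇒   g'(x) = 1 - tanh(x)^2
  lim(x→0) f'(x)/g'(x) = lim(x→0) (2·x·e^(-x^2))/(1 - tanh(x)^2)
  = 0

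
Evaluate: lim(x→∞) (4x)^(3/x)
This is an exponential indeterminate form.

For exponential indeterminate forms, take the natural log:
  Let L = lim(x→∞) (4x)^(3/x)
  Then ln(L) = lim(x→∞) [exponent × ln(base)]
  Evaluate using L'Hôpital or standard limits, then exponentiate.
  L = 1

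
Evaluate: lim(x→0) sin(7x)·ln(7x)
This is a 0·∞ indeterminate form.

Rewrite 0·∞ as a quotient (0/0 or ∞/∞ form), then apply L'Hôpital's rule:
  lim(x→0) sin(7x)·ln(7x) = 0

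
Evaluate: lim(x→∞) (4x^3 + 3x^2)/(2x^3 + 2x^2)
This is an ∞/∞ indeterminate form.

Apply L'Hôpital's rule: differentiate numerator and denominator separately.
  f(x) = 4·x^3 + 3·x^2   ⇒   f'(x) = 12·x^2 + 6·x
  g(x) = 2·x^3 + 2·x^2   ⇒   g'(x) = 6·x^2 + 4·x
  lim(x→∞) f'(x)/g'(x) = lim(x→∞) (12·x^2 + 6·x)/(6·x^2 + 4·x)
  = 2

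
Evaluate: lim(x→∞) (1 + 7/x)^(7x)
This is an exponential indeterminate form.

For exponential indeterminate forms, take the natural log:
  Let L = lim(x→∞) (1 + 7/x)^(7x)
  Then ln(L) = lim(x→∞) [exponent × ln(base)]
  Evaluate using L'Hôpital or standard limits, then exponentiate.
  L = e^(49)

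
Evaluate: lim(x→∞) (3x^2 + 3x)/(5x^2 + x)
This is an ∞/∞ indeterminate form.

Apply L'Hôpital's rule: differentiate numerator and denominator separately.
  f(x) = 3·x^2 + 3·x   ⇒   f'(x) = 6·x + 3
  g(x) = 5·x^2 + x   ⇒   g'(x) = 10·x + 1
  lim(x→∞) f'(x)/g'(x) = lim(x→∞) (6·x + 3)/(10·x + 1)
  = 3/5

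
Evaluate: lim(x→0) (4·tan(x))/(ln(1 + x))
This is a 0/0 indeterminate form.

Apply L'Hôpital's rule: differentiate numerator and denominator separately.
  f(x) = 4·tan(x)   ⇒   f'(x) = 4·tan(x)^2 + 4
  g(x) = ln(x + 1)   ⇒   g'(x) = 1/(x + 1)
  lim(x→0) f'(x)/g'(x) = lim(x→0) (4·tan(x)^2 + 4)/(1/(x + 1))
  = 4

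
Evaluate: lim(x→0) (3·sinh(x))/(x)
This is a 0/0 indeterminate form.

Apply L'Hôpital's rule: differentiate numerator and denominator separately.
  f(x) = 3·sinh(x)   ⇒   f'(x) = 3·cosh(x)
  g(x) = x   ⇒   g'(x) = 1
  lim(x→0) f'(x)/g'(x) = lim(x→0) (3·cosh(x))/(1)
  = 3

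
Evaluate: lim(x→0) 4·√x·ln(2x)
This is a 0·∞ indeterminate form.

Rewrite 0·∞ as a quotient (0/0 or ∞/∞ form), then apply L'Hôpital's rule:
  lim(x→0) 4·√x·ln(2x) = 0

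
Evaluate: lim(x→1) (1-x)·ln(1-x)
This is a 0·∞ indeterminate form.

Rewrite 0·∞ as a quotient (0/0 or ∞/∞ form), then apply L'Hôpital's rule:
  lim(x→1) (1-x)·ln(1-x) = 0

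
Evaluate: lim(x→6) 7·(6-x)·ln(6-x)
This is a 0·∞ indeterminate form.

Rewrite 0·∞ as a quotient (0/0 or ∞/∞ form), then apply L'Hôpital's rule:
  lim(x→6) 7·(6-x)·ln(6-x) = 0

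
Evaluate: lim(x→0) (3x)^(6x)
This is an exponential indeterminate form.

For exponential indeterminate forms, take the natural log:
  Let L = lim(x→0) (3x)^(6x)
  Then ln(L) = lim(x→0) [exponent × ln(base)]
  Evaluate using L'Hôpital or standard limits, then exponentiate.
  L = 1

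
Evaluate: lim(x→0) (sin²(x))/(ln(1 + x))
This is a 0/0 indeterminate form.

Apply L'Hôpital's rule: differentiate numerator and denominator separately.
  f(x) = sin(x)^2   ⇒   f'(x) = 2·sin(x)·cos(x)
  g(x) = ln(x + 1)   ⇒   g'(x) = 1/(x + 1)
  lim(x→0) f'(x)/g'(x) = lim(x→0) (2·sin(x)·cos(x))/(1/(x + 1))
  = 0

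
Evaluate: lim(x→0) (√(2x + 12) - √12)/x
This is a standard limit.

Factor or rationalize the expression:
  lim(x→0) (√(2x + 12) - √12)/x = sqrt(3)/6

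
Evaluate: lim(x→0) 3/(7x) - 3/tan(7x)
This is an ∞-∞ indeterminate form.

Combine fractions or rationalize to convert ∞-∞ to 0/0 form:
  lim(x→0) 3/(7x) - 3/tan(7x) = 0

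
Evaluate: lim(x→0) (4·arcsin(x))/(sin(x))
This is a 0/0 indeterminate form.

Apply L'Hôpital's rule: differentiate numerator and denominator separately.
  f(x) = 4·asin(x)   ⇒   f'(x) = 4/sqrt(1 - x^2)
  g(x) = sin(x)   ⇒   g'(x) = cos(x)
  lim(x→0) f'(x)/g'(x) = lim(x→0) (4/sqrt(1 - x^2))/(cos(x))
  = 4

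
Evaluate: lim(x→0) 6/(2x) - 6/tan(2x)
This is an ∞-∞ indeterminate form.

Combine fractions or rationalize to convert ∞-∞ to 0/0 form:
  lim(x→0) 6/(2x) - 6/tan(2x) = 0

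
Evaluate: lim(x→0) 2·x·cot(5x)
This is a 0·∞ indeterminate form.

Rewrite 0·∞ as a quotient (0/0 or ∞/∞ form), then apply L'Hôpital's rule:
  lim(x→0) 2·x·cot(5x) = 2/5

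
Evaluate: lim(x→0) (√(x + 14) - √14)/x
This is a standard limit.

Factor or rationalize the expression:
  lim(x→0) (√(x + 14) - √14)/x = sqrt(14)/28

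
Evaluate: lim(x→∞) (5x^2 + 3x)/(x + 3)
This is an ∞/∞ indeterminate form.

Apply L'Hôpital's rule: differentiate numerator and denominator separately.
  f(x) = 5·x^2 + 3·x   ⇒   f'(x) = 10·x + 3
  g(x) = x + 3   ⇒   g'(x) = 1
  lim(x→∞) f'(x)/g'(x) = lim(x→∞) (10·x + 3)/(1)
  = ∞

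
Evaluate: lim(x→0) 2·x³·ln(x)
This is a 0·∞ indeterminate form.

Rewrite 0·∞ as a quotient (0/0 or ∞/∞ form), then apply L'Hôpital's rule:
  lim(x→0) 2·x³·ln(x) = 0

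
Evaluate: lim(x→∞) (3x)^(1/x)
This is an exponential indeterminate form.

For exponential indeterminate forms, take the natural log:
  Let L = lim(x→∞) (3x)^(1/x)
  Then ln(L) = lim(x→∞) [exponent × ln(base)]
  Evaluate using L'Hôpital or standard limits, then exponentiate.
  L = 1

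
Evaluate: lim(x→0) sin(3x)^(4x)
This is an exponential indeterminate form.

For exponential indeterminate forms, take the natural log:
  Let L = lim(x→0) sin(3x)^(4x)
  Then ln(L) = lim(x→0) [exponent × ln(base)]
  Evaluate using L'Hôpital or standard limits, then exponentiate.
  L = 1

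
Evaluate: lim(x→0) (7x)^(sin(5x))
This is an exponential indeterminate form.

For exponential indeterminate forms, take the natural log:
  Let L = lim(x→0) (7x)^(sin(5x))
  Then ln(L) = lim(x→0) [exponent × ln(base)]
  Evaluate using L'Hôpital or standard limits, then exponentiate.
  L = 1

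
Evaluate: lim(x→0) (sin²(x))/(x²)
This is a 0/0 indeterminate form.

Apply L'Hôpital's rule: differentiate numerator and denominator separately.
  f(x) = sin(x)^2   ⇒   f'(x) = 2·sin(x)·cos(x)
  g(x) = x^2   ⇒   g'(x) = 2·x
  lim(x→0) f'(x)/g'(x) = lim(x→0) (2·sin(x)·cos(x))/(2·x)
  = 1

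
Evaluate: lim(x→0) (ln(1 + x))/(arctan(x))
This is a 0/0 indeterminate form.

Apply L'Hôpital's rule: differentiate numerator and denominator separately.
  f(x) = ln(x + 1)   ⇒   f'(x) = 1/(x + 1)
  g(x) = atan(x)   ⇒   g'(x) = 1/(x^2 + 1)
  lim(x→0) f'(x)/g'(x) = lim(x→0) (1/(x + 1))/(1/(x^2 + 1))
  = 1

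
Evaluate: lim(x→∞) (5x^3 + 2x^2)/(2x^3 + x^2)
This is an ∞/∞ indeterminate form.

Apply L'Hôpital's rule: differentiate numerator and denominator separately.
  f(x) = 5·x^3 + 2·x^2   ⇒   f'(x) = 15·x^2 + 4·x
  g(x) = 2·x^3 + x^2   ⇒   g'(x) = 6·x^2 + 2·x
  lim(x→∞) f'(x)/g'(x) = lim(x→∞) (15·x^2 + 4·x)/(6·x^2 + 2·x)
  = 5/2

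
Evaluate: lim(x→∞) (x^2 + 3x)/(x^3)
This is an ∞/∞ indeterminate form.

Apply L'Hôpital's rule: differentiate numerator and denominator separately.
  f(x) = x^2 + 3·x   ⇒   f'(x) = 2·x + 3
  g(x) = x^3   ⇒   g'(x) = 3·x^2
  lim(x→∞) f'(x)/g'(x) = lim(x→∞) (2·x + 3)/(3·x^2)
  = 0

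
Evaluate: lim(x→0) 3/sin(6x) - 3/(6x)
This is an ∞-∞ indeterminate form.

Combine fractions or rationalize to convert ∞-∞ to 0/0 form:
  lim(x→0) 3/sin(6x) - 3/(6x) = 0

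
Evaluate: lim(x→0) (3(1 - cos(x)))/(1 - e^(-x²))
This is a 0/0 indeterminate form.

Apply L'Hôpital's rule: differentiate numerator and denominator separately.
  f(x) = 3 - 3·cos(x)   ⇒   f'(x) = 3·sin(x)
  g(x) = 1 - e^(-x^2)   ⇒   g'(x) = 2·x·e^(-x^2)
  lim(x→0) f'(x)/g'(x) = lim(x→0) (3·sin(x))/(2·x·e^(-x^2))
  = 3/2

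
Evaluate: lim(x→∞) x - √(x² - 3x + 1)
This is an ∞-∞ indeterminate form.

Combine fractions or rationalize to convert ∞-∞ to 0/0 form:
  lim(x→∞) x - √(x² - 3x + 1) = 3/2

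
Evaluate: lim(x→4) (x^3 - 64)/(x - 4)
This is a standard limit.

Factor or rationalize the expression:
  lim(x→4) (x^3 - 64)/(x - 4) = 48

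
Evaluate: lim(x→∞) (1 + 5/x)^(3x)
This is an exponential indeterminate form.

For exponential indeterminate forms, take the natural log:
  Let L = lim(x→∞) (1 + 5/x)^(3x)
  Then ln(L) = lim(x→∞) [exponent × ln(base)]
  Evaluate using L'Hôpital or standard limits, then exponentiate.
  L = e^(15)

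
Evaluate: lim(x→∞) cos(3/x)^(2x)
This is an exponential indeterminate form.

For exponential indeterminate forms, take the natural log:
  Let L = lim(x→∞) cos(3/x)^(2x)
  Then ln(L) = lim(x→∞) [exponent × ln(base)]
  Evaluate using L'Hôpital or standard limits, then exponentiate.
  L = 1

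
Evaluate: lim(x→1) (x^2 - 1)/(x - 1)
This is a standard limit.

Factor or rationalize the expression:
  lim(x→1) (x^2 - 1)/(x - 1) = 2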